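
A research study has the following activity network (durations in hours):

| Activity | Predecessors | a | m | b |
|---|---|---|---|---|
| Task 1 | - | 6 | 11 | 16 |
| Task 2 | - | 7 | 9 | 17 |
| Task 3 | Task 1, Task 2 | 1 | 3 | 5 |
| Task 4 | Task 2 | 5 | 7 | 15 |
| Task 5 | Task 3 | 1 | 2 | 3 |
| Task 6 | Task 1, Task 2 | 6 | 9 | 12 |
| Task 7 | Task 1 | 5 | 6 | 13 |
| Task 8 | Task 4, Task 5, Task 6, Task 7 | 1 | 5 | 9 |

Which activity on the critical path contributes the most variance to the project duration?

Task 1

te_Task 1 = (6 + 4·11 + 16)/6 = 66/6 = 11; σ²_Task 1 = ((16−6)/6)² = 2.778
te_Task 2 = (7 + 4·9 + 17)/6 = 60/6 = 10; σ²_Task 2 = ((17−7)/6)² = 2.778
te_Task 3 = (1 + 4·3 + 5)/6 = 18/6 = 3; σ²_Task 3 = ((5−1)/6)² = 0.444
te_Task 4 = (5 + 4·7 + 15)/6 = 48/6 = 8; σ²_Task 4 = ((15−5)/6)² = 2.778
te_Task 5 = (1 + 4·2 + 3)/6 = 12/6 = 2; σ²_Task 5 = ((3−1)/6)² = 0.111
te_Task 6 = (6 + 4·9 + 12)/6 = 54/6 = 9; σ²_Task 6 = ((12−6)/6)² = 1.000
te_Task 7 = (5 + 4·6 + 13)/6 = 42/6 = 7; σ²_Task 7 = ((13−5)/6)² = 1.778
te_Task 8 = (1 + 4·5 + 9)/6 = 30/6 = 5; σ²_Task 8 = ((9−1)/6)² = 1.778

Forward pass:
ES_Task 1 = 0; EF_Task 1 = 11
ES_Task 2 = 0; EF_Task 2 = 10
ES_Task 3 = max(EF_Task 1=11, EF_Task 2=10) = 11; EF_Task 3 = 11+3 = 14
ES_Task 4 = 10; EF_Task 4 = 10+8 = 18
ES_Task 5 = 14; EF_Task 5 = 14+2 = 16
ES_Task 6 = max(EF_Task 1=11, EF_Task 2=10) = 11; EF_Task 6 = 11+9 = 20
ES_Task 7 = 11; EF_Task 7 = 11+7 = 18
ES_Task 8 = max(EF_Task 4=18, EF_Task 5=16, EF_Task 6=20, EF_Task 7=18) = 20; EF_Task 8 = 20+5 = 25
Expected project duration μ = 25 hours. Critical path: Task 1 → Task 6 → Task 8.

Variances on critical path: σ²_Task 1=2.778, σ²_Task 6=1.000, σ²_Task 8=1.778.
Largest is σ²_Task 1 = 2.778.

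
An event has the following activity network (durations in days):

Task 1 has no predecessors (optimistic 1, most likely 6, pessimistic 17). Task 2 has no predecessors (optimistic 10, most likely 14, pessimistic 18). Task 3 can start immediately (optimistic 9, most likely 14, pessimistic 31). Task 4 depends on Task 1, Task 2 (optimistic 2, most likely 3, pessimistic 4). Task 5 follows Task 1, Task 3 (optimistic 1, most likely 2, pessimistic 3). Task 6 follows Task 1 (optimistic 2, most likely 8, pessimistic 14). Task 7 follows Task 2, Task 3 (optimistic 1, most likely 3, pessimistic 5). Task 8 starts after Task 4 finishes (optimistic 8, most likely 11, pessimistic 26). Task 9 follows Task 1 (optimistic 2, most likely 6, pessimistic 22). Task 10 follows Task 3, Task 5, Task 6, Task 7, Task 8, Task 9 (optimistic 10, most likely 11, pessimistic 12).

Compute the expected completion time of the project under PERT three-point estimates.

41 days

te_Task 1 = (1 + 4·6 + 17)/6 = 42/6 = 7
te_Task 2 = (10 + 4·14 + 18)/6 = 84/6 = 14
te_Task 3 = (9 + 4·14 + 31)/6 = 96/6 = 16
te_Task 4 = (2 + 4·3 + 4)/6 = 18/6 = 3
te_Task 5 = (1 + 4·2 + 3)/6 = 12/6 = 2
te_Task 6 = (2 + 4·8 + 14)/6 = 48/6 = 8
te_Task 7 = (1 + 4·3 + 5)/6 = 18/6 = 3
te_Task 8 = (8 + 4·11 + 26)/6 = 78/6 = 13
te_Task 9 = (2 + 4·6 + 22)/6 = 48/6 = 8
te_Task 10 = (10 + 4·11 + 12)/6 = 66/6 = 11

Forward pass:
ES_Task 1 = 0; EF_Task 1 = 7
ES_Task 2 = 0; EF_Task 2 = 14
ES_Task 3 = 0; EF_Task 3 = 16
ES_Task 4 = max(EF_Task 1=7, EF_Task 2=14) = 14; EF_Task 4 = 14+3 = 17
ES_Task 5 = max(EF_Task 1=7, EF_Task 3=16) = 16; EF_Task 5 = 16+2 = 18
ES_Task 6 = 7; EF_Task 6 = 7+8 = 15
ES_Task 7 = max(EF_Task 2=14, EF_Task 3=16) = 16; EF_Task 7 = 16+3 = 19
ES_Task 8 = 17; EF_Task 8 = 17+13 = 30
ES_Task 9 = 7; EF_Task 9 = 7+8 = 15
ES_Task 10 = max(EF_Task 3=16, EF_Task 5=18, EF_Task 6=15, EF_Task 7=19, EF_Task 8=30, EF_Task 9=15) = 30; EF_Task 10 = 30+11 = 41
Expected project duration μ = 41 days. Critical path: Task 2 → Task 4 → Task 8 → Task 10.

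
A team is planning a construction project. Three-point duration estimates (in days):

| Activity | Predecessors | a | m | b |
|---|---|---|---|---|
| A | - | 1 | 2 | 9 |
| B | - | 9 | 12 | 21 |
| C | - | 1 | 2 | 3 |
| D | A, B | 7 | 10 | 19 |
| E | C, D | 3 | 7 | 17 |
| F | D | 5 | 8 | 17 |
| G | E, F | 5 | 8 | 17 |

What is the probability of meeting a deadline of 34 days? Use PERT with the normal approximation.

te_A = (1 + 4·2 + 9)/6 = 18/6 = 3; σ²_A = ((9−1)/6)² = 1.778
te_B = (9 + 4·12 + 21)/6 = 78/6 = 13; σ²_B = ((21−9)/6)² = 4.000
te_C = (1 + 4·2 + 3)/6 = 12/6 = 2; σ²_C = ((3−1)/6)² = 0.111
te_D = (7 + 4·10 + 19)/6 = 66/6 = 11; σ²_D = ((19−7)/6)² = 4.000
te_E = (3 + 4·7 + 17)/6 = 48/6 = 8; σ²_E = ((17−3)/6)² = 5.444
te_F = (5 + 4·8 + 17)/6 = 54/6 = 9; σ²_F = ((17−5)/6)² = 4.000
te_G = (5 + 4·8 + 17)/6 = 54/6 = 9; σ²_G = ((17−5)/6)² = 4.000

Forward pass:
ES_A = 0; EF_A = 3
ES_B = 0; EF_B = 13
ES_C = 0; EF_C = 2
ES_D = max(EF_A=3, EF_B=13) = 13; EF_D = 13+11 = 24
ES_E = max(EF_C=2, EF_D=24) = 24; EF_E = 24+8 = 32
ES_F = 24; EF_F = 24+9 = 33
ES_G = max(EF_E=32, EF_F=33) = 33; EF_G = 33+9 = 42
Expected project duration μ = 42 days. Critical path: B → D → F → G.

Variance along critical path = 4.000 + 4.000 + 4.000 + 4.000 = 16.000; σ = √16.000 = 4.000 days.
Z = (34 − 42) / 4.000 = -2.000
P(T ≤ 34) = Φ(-2.000) ≈ 0.023

0.023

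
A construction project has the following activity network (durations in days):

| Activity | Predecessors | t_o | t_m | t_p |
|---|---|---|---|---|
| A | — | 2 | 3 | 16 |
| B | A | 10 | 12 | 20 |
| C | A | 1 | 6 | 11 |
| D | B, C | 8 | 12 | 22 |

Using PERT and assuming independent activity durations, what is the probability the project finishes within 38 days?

te_A = (2 + 4·3 + 16)/6 = 30/6 = 5; σ²_A = ((16−2)/6)² = 5.444
te_B = (10 + 4·12 + 20)/6 = 78/6 = 13; σ²_B = ((20−10)/6)² = 2.778
te_C = (1 + 4·6 + 11)/6 = 36/6 = 6; σ²_C = ((11−1)/6)² = 2.778
te_D = (8 + 4·12 + 22)/6 = 78/6 = 13; σ²_D = ((22−8)/6)² = 5.444

Forward pass:
ES_A = 0; EF_A = 5
ES_B = 5; EF_B = 5+13 = 18
ES_C = 5; EF_C = 5+6 = 11
ES_D = max(EF_B=18, EF_C=11) = 18; EF_D = 18+13 = 31
Expected project duration μ = 31 days. Critical path: A → B → D.

Variance along critical path = 5.444 + 2.778 + 5.444 = 13.667; σ = √13.667 = 3.697 days.
Z = (38 − 31) / 3.697 = 1.894
P(T ≤ 38) = Φ(1.894) ≈ 0.971

0.971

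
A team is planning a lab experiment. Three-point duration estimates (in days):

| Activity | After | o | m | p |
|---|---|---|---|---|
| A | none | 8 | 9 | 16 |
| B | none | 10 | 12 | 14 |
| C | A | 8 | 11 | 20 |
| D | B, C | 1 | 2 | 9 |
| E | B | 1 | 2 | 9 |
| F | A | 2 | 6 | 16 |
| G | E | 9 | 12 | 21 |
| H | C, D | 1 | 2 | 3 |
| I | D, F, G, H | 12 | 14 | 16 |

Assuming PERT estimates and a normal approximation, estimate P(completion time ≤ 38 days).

0.061

te_A = (8 + 4·9 + 16)/6 = 60/6 = 10; σ²_A = ((16−8)/6)² = 1.778
te_B = (10 + 4·12 + 14)/6 = 72/6 = 12; σ²_B = ((14−10)/6)² = 0.444
te_C = (8 + 4·11 + 20)/6 = 72/6 = 12; σ²_C = ((20−8)/6)² = 4.000
te_D = (1 + 4·2 + 9)/6 = 18/6 = 3; σ²_D = ((9−1)/6)² = 1.778
te_E = (1 + 4·2 + 9)/6 = 18/6 = 3; σ²_E = ((9−1)/6)² = 1.778
te_F = (2 + 4·6 + 16)/6 = 42/6 = 7; σ²_F = ((16−2)/6)² = 5.444
te_G = (9 + 4·12 + 21)/6 = 78/6 = 13; σ²_G = ((21−9)/6)² = 4.000
te_H = (1 + 4·2 + 3)/6 = 12/6 = 2; σ²_H = ((3−1)/6)² = 0.111
te_I = (12 + 4·14 + 16)/6 = 84/6 = 14; σ²_I = ((16−12)/6)² = 0.444

Forward pass:
ES_A = 0; EF_A = 10
ES_B = 0; EF_B = 12
ES_C = 10; EF_C = 10+12 = 22
ES_D = max(EF_B=12, EF_C=22) = 22; EF_D = 22+3 = 25
ES_E = 12; EF_E = 12+3 = 15
ES_F = 10; EF_F = 10+7 = 17
ES_G = 15; EF_G = 15+13 = 28
ES_H = max(EF_C=22, EF_D=25) = 25; EF_H = 25+2 = 27
ES_I = max(EF_D=25, EF_F=17, EF_G=28, EF_H=27) = 28; EF_I = 28+14 = 42
Expected project duration μ = 42 days. Critical path: B → E → G → I.

Variance along critical path = 0.444 + 1.778 + 4.000 + 0.444 = 6.667; σ = √6.667 = 2.582 days.
Z = (38 − 42) / 2.582 = -1.549
P(T ≤ 38) = Φ(-1.549) ≈ 0.061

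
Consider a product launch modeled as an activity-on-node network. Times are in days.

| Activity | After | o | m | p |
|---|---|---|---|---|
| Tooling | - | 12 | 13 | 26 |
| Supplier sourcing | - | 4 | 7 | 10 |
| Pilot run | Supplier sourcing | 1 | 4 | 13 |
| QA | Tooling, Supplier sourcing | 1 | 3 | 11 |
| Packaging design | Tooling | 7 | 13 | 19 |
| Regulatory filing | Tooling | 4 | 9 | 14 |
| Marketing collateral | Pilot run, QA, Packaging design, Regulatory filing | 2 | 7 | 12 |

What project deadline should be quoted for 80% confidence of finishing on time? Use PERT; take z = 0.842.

te_Tooling = (12 + 4·13 + 26)/6 = 90/6 = 15; σ²_Tooling = ((26−12)/6)² = 5.444
te_Supplier sourcing = (4 + 4·7 + 10)/6 = 42/6 = 7; σ²_Supplier sourcing = ((10−4)/6)² = 1.000
te_Pilot run = (1 + 4·4 + 13)/6 = 30/6 = 5; σ²_Pilot run = ((13−1)/6)² = 4.000
te_QA = (1 + 4·3 + 11)/6 = 24/6 = 4; σ²_QA = ((11−1)/6)² = 2.778
te_Packaging design = (7 + 4·13 + 19)/6 = 78/6 = 13; σ²_Packaging design = ((19−7)/6)² = 4.000
te_Regulatory filing = (4 + 4·9 + 14)/6 = 54/6 = 9; σ²_Regulatory filing = ((14−4)/6)² = 2.778
te_Marketing collateral = (2 + 4·7 + 12)/6 = 42/6 = 7; σ²_Marketing collateral = ((12−2)/6)² = 2.778

Forward pass:
ES_Tooling = 0; EF_Tooling = 15
ES_Supplier sourcing = 0; EF_Supplier sourcing = 7
ES_Pilot run = 7; EF_Pilot run = 7+5 = 12
ES_QA = max(EF_Tooling=15, EF_Supplier sourcing=7) = 15; EF_QA = 15+4 = 19
ES_Packaging design = 15; EF_Packaging design = 15+13 = 28
ES_Regulatory filing = 15; EF_Regulatory filing = 15+9 = 24
ES_Marketing collateral = max(EF_Pilot run=12, EF_QA=19, EF_Packaging design=28, EF_Regulatory filing=24) = 28; EF_Marketing collateral = 28+7 = 35
Expected project duration μ = 35 days. Critical path: Tooling → Packaging design → Marketing collateral.

Variance along critical path = 5.444 + 4.000 + 2.778 = 12.222; σ = 3.496 days.
D = μ + z·σ = 35 + 0.842·3.496 = 37.9 days

37.9 days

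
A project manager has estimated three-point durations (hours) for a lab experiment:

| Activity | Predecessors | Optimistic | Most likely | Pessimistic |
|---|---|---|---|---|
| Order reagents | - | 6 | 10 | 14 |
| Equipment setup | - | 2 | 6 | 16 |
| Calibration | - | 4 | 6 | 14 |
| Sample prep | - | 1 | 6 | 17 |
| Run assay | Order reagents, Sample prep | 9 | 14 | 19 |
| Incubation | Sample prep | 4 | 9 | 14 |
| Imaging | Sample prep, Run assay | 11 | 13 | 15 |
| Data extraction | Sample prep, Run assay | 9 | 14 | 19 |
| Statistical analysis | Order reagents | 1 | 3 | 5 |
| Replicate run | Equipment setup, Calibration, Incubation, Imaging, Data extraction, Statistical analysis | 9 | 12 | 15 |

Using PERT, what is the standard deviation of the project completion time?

2.89 hours

te_Order reagents = (6 + 4·10 + 14)/6 = 60/6 = 10; σ²_Order reagents = ((14−6)/6)² = 1.778
te_Equipment setup = (2 + 4·6 + 16)/6 = 42/6 = 7; σ²_Equipment setup = ((16−2)/6)² = 5.444
te_Calibration = (4 + 4·6 + 14)/6 = 42/6 = 7; σ²_Calibration = ((14−4)/6)² = 2.778
te_Sample prep = (1 + 4·6 + 17)/6 = 42/6 = 7; σ²_Sample prep = ((17−1)/6)² = 7.111
te_Run assay = (9 + 4·14 + 19)/6 = 84/6 = 14; σ²_Run assay = ((19−9)/6)² = 2.778
te_Incubation = (4 + 4·9 + 14)/6 = 54/6 = 9; σ²_Incubation = ((14−4)/6)² = 2.778
te_Imaging = (11 + 4·13 + 15)/6 = 78/6 = 13; σ²_Imaging = ((15−11)/6)² = 0.444
te_Data extraction = (9 + 4·14 + 19)/6 = 84/6 = 14; σ²_Data extraction = ((19−9)/6)² = 2.778
te_Statistical analysis = (1 + 4·3 + 5)/6 = 18/6 = 3; σ²_Statistical analysis = ((5−1)/6)² = 0.444
te_Replicate run = (9 + 4·12 + 15)/6 = 72/6 = 12; σ²_Replicate run = ((15−9)/6)² = 1.000

Forward pass:
ES_Order reagents = 0; EF_Order reagents = 10
ES_Equipment setup = 0; EF_Equipment setup = 7
ES_Calibration = 0; EF_Calibration = 7
ES_Sample prep = 0; EF_Sample prep = 7
ES_Run assay = max(EF_Order reagents=10, EF_Sample prep=7) = 10; EF_Run assay = 10+14 = 24
ES_Incubation = 7; EF_Incubation = 7+9 = 16
ES_Imaging = max(EF_Sample prep=7, EF_Run assay=24) = 24; EF_Imaging = 24+13 = 37
ES_Data extraction = max(EF_Sample prep=7, EF_Run assay=24) = 24; EF_Data extraction = 24+14 = 38
ES_Statistical analysis = 10; EF_Statistical analysis = 10+3 = 13
ES_Replicate run = max(EF_Equipment setup=7, EF_Calibration=7, EF_Incubation=16, EF_Imaging=37, EF_Data extraction=38, EF_Statistical analysis=13) = 38; EF_Replicate run = 38+12 = 50
Expected project duration μ = 50 hours. Critical path: Order reagents → Run assay → Data extraction → Replicate run.

Variance along critical path = 1.778 + 2.778 + 2.778 + 1.000 = 8.333
σ = √8.333 = 2.887 hours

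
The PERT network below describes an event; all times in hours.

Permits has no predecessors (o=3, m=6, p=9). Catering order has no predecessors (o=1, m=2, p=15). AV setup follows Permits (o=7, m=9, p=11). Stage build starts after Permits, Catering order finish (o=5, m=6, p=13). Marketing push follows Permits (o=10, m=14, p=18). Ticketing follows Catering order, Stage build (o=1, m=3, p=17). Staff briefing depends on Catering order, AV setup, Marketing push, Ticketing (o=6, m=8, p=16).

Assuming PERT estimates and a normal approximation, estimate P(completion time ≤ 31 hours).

0.802

te_Permits = (3 + 4·6 + 9)/6 = 36/6 = 6; σ²_Permits = ((9−3)/6)² = 1.000
te_Catering order = (1 + 4·2 + 15)/6 = 24/6 = 4; σ²_Catering order = ((15−1)/6)² = 5.444
te_AV setup = (7 + 4·9 + 11)/6 = 54/6 = 9; σ²_AV setup = ((11−7)/6)² = 0.444
te_Stage build = (5 + 4·6 + 13)/6 = 42/6 = 7; σ²_Stage build = ((13−5)/6)² = 1.778
te_Marketing push = (10 + 4·14 + 18)/6 = 84/6 = 14; σ²_Marketing push = ((18−10)/6)² = 1.778
te_Ticketing = (1 + 4·3 + 17)/6 = 30/6 = 5; σ²_Ticketing = ((17−1)/6)² = 7.111
te_Staff briefing = (6 + 4·8 + 16)/6 = 54/6 = 9; σ²_Staff briefing = ((16−6)/6)² = 2.778

Forward pass:
ES_Permits = 0; EF_Permits = 6
ES_Catering order = 0; EF_Catering order = 4
ES_AV setup = 6; EF_AV setup = 6+9 = 15
ES_Stage build = max(EF_Permits=6, EF_Catering order=4) = 6; EF_Stage build = 6+7 = 13
ES_Marketing push = 6; EF_Marketing push = 6+14 = 20
ES_Ticketing = max(EF_Catering order=4, EF_Stage build=13) = 13; EF_Ticketing = 13+5 = 18
ES_Staff briefing = max(EF_Catering order=4, EF_AV setup=15, EF_Marketing push=20, EF_Ticketing=18) = 20; EF_Staff briefing = 20+9 = 29
Expected project duration μ = 29 hours. Critical path: Permits → Marketing push → Staff briefing.

Variance along critical path = 1.000 + 1.778 + 2.778 = 5.556; σ = √5.556 = 2.357 hours.
Z = (31 − 29) / 2.357 = 0.849
P(T ≤ 31) = Φ(0.849) ≈ 0.802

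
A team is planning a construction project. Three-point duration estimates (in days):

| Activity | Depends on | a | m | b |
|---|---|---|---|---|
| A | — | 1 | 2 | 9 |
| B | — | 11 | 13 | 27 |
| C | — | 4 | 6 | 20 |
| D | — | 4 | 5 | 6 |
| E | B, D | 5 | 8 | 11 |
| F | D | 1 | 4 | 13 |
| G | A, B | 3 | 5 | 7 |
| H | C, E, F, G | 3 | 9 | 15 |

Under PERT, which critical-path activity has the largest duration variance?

te_A = (1 + 4·2 + 9)/6 = 18/6 = 3; σ²_A = ((9−1)/6)² = 1.778
te_B = (11 + 4·13 + 27)/6 = 90/6 = 15; σ²_B = ((27−11)/6)² = 7.111
te_C = (4 + 4·6 + 20)/6 = 48/6 = 8; σ²_C = ((20−4)/6)² = 7.111
te_D = (4 + 4·5 + 6)/6 = 30/6 = 5; σ²_D = ((6−4)/6)² = 0.111
te_E = (5 + 4·8 + 11)/6 = 48/6 = 8; σ²_E = ((11−5)/6)² = 1.000
te_F = (1 + 4·4 + 13)/6 = 30/6 = 5; σ²_F = ((13−1)/6)² = 4.000
te_G = (3 + 4·5 + 7)/6 = 30/6 = 5; σ²_G = ((7−3)/6)² = 0.444
te_H = (3 + 4·9 + 15)/6 = 54/6 = 9; σ²_H = ((15−3)/6)² = 4.000

Forward pass:
ES_A = 0; EF_A = 3
ES_B = 0; EF_B = 15
ES_C = 0; EF_C = 8
ES_D = 0; EF_D = 5
ES_E = max(EF_B=15, EF_D=5) = 15; EF_E = 15+8 = 23
ES_F = 5; EF_F = 5+5 = 10
ES_G = max(EF_A=3, EF_B=15) = 15; EF_G = 15+5 = 20
ES_H = max(EF_C=8, EF_E=23, EF_F=10, EF_G=20) = 23; EF_H = 23+9 = 32
Expected project duration μ = 32 days. Critical path: B → E → H.

Variances on critical path: σ²_B=7.111, σ²_E=1.000, σ²_H=4.000.
Largest is σ²_B = 7.111.

B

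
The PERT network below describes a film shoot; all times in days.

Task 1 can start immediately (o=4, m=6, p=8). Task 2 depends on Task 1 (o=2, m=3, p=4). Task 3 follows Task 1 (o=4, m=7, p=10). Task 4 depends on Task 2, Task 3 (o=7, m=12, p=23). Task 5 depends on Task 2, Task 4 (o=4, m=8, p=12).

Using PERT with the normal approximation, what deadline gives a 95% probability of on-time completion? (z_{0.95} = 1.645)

te_Task 1 = (4 + 4·6 + 8)/6 = 36/6 = 6; σ²_Task 1 = ((8−4)/6)² = 0.444
te_Task 2 = (2 + 4·3 + 4)/6 = 18/6 = 3; σ²_Task 2 = ((4−2)/6)² = 0.111
te_Task 3 = (4 + 4·7 + 10)/6 = 42/6 = 7; σ²_Task 3 = ((10−4)/6)² = 1.000
te_Task 4 = (7 + 4·12 + 23)/6 = 78/6 = 13; σ²_Task 4 = ((23−7)/6)² = 7.111
te_Task 5 = (4 + 4·8 + 12)/6 = 48/6 = 8; σ²_Task 5 = ((12−4)/6)² = 1.778

Forward pass:
ES_Task 1 = 0; EF_Task 1 = 6
ES_Task 2 = 6; EF_Task 2 = 6+3 = 9
ES_Task 3 = 6; EF_Task 3 = 6+7 = 13
ES_Task 4 = max(EF_Task 2=9, EF_Task 3=13) = 13; EF_Task 4 = 13+13 = 26
ES_Task 5 = max(EF_Task 2=9, EF_Task 4=26) = 26; EF_Task 5 = 26+8 = 34
Expected project duration μ = 34 days. Critical path: Task 1 → Task 3 → Task 4 → Task 5.

Variance along critical path = 0.444 + 1.000 + 7.111 + 1.778 = 10.333; σ = 3.215 days.
D = μ + z·σ = 34 + 1.645·3.215 = 39.3 days

39.3 days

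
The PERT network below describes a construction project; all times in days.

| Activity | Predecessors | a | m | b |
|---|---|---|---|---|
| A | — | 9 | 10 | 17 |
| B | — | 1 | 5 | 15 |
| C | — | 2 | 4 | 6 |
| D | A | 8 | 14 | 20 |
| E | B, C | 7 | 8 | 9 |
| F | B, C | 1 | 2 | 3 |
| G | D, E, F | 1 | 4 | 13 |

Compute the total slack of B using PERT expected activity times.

11 days

te_A = (9 + 4·10 + 17)/6 = 66/6 = 11
te_B = (1 + 4·5 + 15)/6 = 36/6 = 6
te_C = (2 + 4·4 + 6)/6 = 24/6 = 4
te_D = (8 + 4·14 + 20)/6 = 84/6 = 14
te_E = (7 + 4·8 + 9)/6 = 48/6 = 8
te_F = (1 + 4·2 + 3)/6 = 12/6 = 2
te_G = (1 + 4·4 + 13)/6 = 30/6 = 5

Forward pass:
ES_A = 0; EF_A = 11
ES_B = 0; EF_B = 6
ES_C = 0; EF_C = 4
ES_D = 11; EF_D = 11+14 = 25
ES_E = max(EF_B=6, EF_C=4) = 6; EF_E = 6+8 = 14
ES_F = max(EF_B=6, EF_C=4) = 6; EF_F = 6+2 = 8
ES_G = max(EF_D=25, EF_E=14, EF_F=8) = 25; EF_G = 25+5 = 30
Expected project duration μ = 30 days. Critical path: A → D → G.

Backward pass:
LF_G = 30; LS_G = 30−5 = 25
LF_F = LS_G = 25; LS_F = 25−2 = 23
LF_E = LS_G = 25; LS_E = 25−8 = 17
LF_D = LS_G = 25; LS_D = 25−14 = 11
LF_C = min(LS_E=17, LS_F=23) = 17; LS_C = 17−4 = 13
LF_B = min(LS_E=17, LS_F=23) = 17; LS_B = 17−6 = 11
LF_A = LS_D = 11; LS_A = 11−11 = 0
Slack_B = LS_B − ES_B = 11 − 0 = 11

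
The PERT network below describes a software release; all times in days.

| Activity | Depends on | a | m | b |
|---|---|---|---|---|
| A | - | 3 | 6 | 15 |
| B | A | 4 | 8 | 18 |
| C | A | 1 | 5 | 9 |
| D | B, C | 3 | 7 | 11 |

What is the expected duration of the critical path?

te_A = (3 + 4·6 + 15)/6 = 42/6 = 7
te_B = (4 + 4·8 + 18)/6 = 54/6 = 9
te_C = (1 + 4·5 + 9)/6 = 30/6 = 5
te_D = (3 + 4·7 + 11)/6 = 42/6 = 7

Forward pass:
ES_A = 0; EF_A = 7
ES_B = 7; EF_B = 7+9 = 16
ES_C = 7; EF_C = 7+5 = 12
ES_D = max(EF_B=16, EF_C=12) = 16; EF_D = 16+7 = 23
Expected project duration μ = 23 days. Critical path: A → B → D.

23 days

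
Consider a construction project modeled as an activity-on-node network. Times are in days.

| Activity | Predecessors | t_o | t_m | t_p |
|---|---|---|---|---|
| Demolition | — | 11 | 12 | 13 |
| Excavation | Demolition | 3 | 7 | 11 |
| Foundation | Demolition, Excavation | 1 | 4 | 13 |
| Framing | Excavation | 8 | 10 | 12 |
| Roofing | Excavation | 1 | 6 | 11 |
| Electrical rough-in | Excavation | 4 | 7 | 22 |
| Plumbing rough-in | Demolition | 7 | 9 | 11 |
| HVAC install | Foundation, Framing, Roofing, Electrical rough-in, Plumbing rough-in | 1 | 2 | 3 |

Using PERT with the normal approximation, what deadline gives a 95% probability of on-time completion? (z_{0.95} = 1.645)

te_Demolition = (11 + 4·12 + 13)/6 = 72/6 = 12; σ²_Demolition = ((13−11)/6)² = 0.111
te_Excavation = (3 + 4·7 + 11)/6 = 42/6 = 7; σ²_Excavation = ((11−3)/6)² = 1.778
te_Foundation = (1 + 4·4 + 13)/6 = 30/6 = 5; σ²_Foundation = ((13−1)/6)² = 4.000
te_Framing = (8 + 4·10 + 12)/6 = 60/6 = 10; σ²_Framing = ((12−8)/6)² = 0.444
te_Roofing = (1 + 4·6 + 11)/6 = 36/6 = 6; σ²_Roofing = ((11−1)/6)² = 2.778
te_Electrical rough-in = (4 + 4·7 + 22)/6 = 54/6 = 9; σ²_Electrical rough-in = ((22−4)/6)² = 9.000
te_Plumbing rough-in = (7 + 4·9 + 11)/6 = 54/6 = 9; σ²_Plumbing rough-in = ((11−7)/6)² = 0.444
te_HVAC install = (1 + 4·2 + 3)/6 = 12/6 = 2; σ²_HVAC install = ((3−1)/6)² = 0.111

Forward pass:
ES_Demolition = 0; EF_Demolition = 12
ES_Excavation = 12; EF_Excavation = 12+7 = 19
ES_Foundation = max(EF_Demolition=12, EF_Excavation=19) = 19; EF_Foundation = 19+5 = 24
ES_Framing = 19; EF_Framing = 19+10 = 29
ES_Roofing = 19; EF_Roofing = 19+6 = 25
ES_Electrical rough-in = 19; EF_Electrical rough-in = 19+9 = 28
ES_Plumbing rough-in = 12; EF_Plumbing rough-in = 12+9 = 21
ES_HVAC install = max(EF_Foundation=24, EF_Framing=29, EF_Roofing=25, EF_Electrical rough-in=28, EF_Plumbing rough-in=21) = 29; EF_HVAC install = 29+2 = 31
Expected project duration μ = 31 days. Critical path: Demolition → Excavation → Framing → HVAC install.

Variance along critical path = 0.111 + 1.778 + 0.444 + 0.111 = 2.444; σ = 1.563 days.
D = μ + z·σ = 31 + 1.645·1.563 = 33.6 days

33.6 days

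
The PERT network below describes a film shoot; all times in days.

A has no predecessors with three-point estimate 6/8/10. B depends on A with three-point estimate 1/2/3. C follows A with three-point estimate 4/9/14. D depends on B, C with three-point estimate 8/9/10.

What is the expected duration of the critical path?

26 days

te_A = (6 + 4·8 + 10)/6 = 48/6 = 8
te_B = (1 + 4·2 + 3)/6 = 12/6 = 2
te_C = (4 + 4·9 + 14)/6 = 54/6 = 9
te_D = (8 + 4·9 + 10)/6 = 54/6 = 9

Forward pass:
ES_A = 0; EF_A = 8
ES_B = 8; EF_B = 8+2 = 10
ES_C = 8; EF_C = 8+9 = 17
ES_D = max(EF_B=10, EF_C=17) = 17; EF_D = 17+9 = 26
Expected project duration μ = 26 days. Critical path: A → C → D.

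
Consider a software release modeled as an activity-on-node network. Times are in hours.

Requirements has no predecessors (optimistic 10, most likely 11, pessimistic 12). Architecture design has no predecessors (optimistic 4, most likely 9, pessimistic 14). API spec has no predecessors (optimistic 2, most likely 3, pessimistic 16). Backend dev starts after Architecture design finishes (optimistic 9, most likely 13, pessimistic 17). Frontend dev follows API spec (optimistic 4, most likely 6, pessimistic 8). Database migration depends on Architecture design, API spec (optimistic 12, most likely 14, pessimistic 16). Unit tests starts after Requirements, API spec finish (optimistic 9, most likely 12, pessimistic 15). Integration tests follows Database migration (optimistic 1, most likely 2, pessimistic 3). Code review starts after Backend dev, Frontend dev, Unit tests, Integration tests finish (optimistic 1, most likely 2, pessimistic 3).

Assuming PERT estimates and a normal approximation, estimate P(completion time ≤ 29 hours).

te_Requirements = (10 + 4·11 + 12)/6 = 66/6 = 11; σ²_Requirements = ((12−10)/6)² = 0.111
te_Architecture design = (4 + 4·9 + 14)/6 = 54/6 = 9; σ²_Architecture design = ((14−4)/6)² = 2.778
te_API spec = (2 + 4·3 + 16)/6 = 30/6 = 5; σ²_API spec = ((16−2)/6)² = 5.444
te_Backend dev = (9 + 4·13 + 17)/6 = 78/6 = 13; σ²_Backend dev = ((17−9)/6)² = 1.778
te_Frontend dev = (4 + 4·6 + 8)/6 = 36/6 = 6; σ²_Frontend dev = ((8−4)/6)² = 0.444
te_Database migration = (12 + 4·14 + 16)/6 = 84/6 = 14; σ²_Database migration = ((16−12)/6)² = 0.444
te_Unit tests = (9 + 4·12 + 15)/6 = 72/6 = 12; σ²_Unit tests = ((15−9)/6)² = 1.000
te_Integration tests = (1 + 4·2 + 3)/6 = 12/6 = 2; σ²_Integration tests = ((3−1)/6)² = 0.111
te_Code review = (1 + 4·2 + 3)/6 = 12/6 = 2; σ²_Code review = ((3−1)/6)² = 0.111

Forward pass:
ES_Requirements = 0; EF_Requirements = 11
ES_Architecture design = 0; EF_Architecture design = 9
ES_API spec = 0; EF_API spec = 5
ES_Backend dev = 9; EF_Backend dev = 9+13 = 22
ES_Frontend dev = 5; EF_Frontend dev = 5+6 = 11
ES_Database migration = max(EF_Architecture design=9, EF_API spec=5) = 9; EF_Database migration = 9+14 = 23
ES_Unit tests = max(EF_Requirements=11, EF_API spec=5) = 11; EF_Unit tests = 11+12 = 23
ES_Integration tests = 23; EF_Integration tests = 23+2 = 25
ES_Code review = max(EF_Backend dev=22, EF_Frontend dev=11, EF_Unit tests=23, EF_Integration tests=25) = 25; EF_Code review = 25+2 = 27
Expected project duration μ = 27 hours. Critical path: Architecture design → Database migration → Integration tests → Code review.

Variance along critical path = 2.778 + 0.444 + 0.111 + 0.111 = 3.444; σ = √3.444 = 1.856 hours.
Z = (29 − 27) / 1.856 = 1.078
P(T ≤ 29) = Φ(1.078) ≈ 0.859

0.859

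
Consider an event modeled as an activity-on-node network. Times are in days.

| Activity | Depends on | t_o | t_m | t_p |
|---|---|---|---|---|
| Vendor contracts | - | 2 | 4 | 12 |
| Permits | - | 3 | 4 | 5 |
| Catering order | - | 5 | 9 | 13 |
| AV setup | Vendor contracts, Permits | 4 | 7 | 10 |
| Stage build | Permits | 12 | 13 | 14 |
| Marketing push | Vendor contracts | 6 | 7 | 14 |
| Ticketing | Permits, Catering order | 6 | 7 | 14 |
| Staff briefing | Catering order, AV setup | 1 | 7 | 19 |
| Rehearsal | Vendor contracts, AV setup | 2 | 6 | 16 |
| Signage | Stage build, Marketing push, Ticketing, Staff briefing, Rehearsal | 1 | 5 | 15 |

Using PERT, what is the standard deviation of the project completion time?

4.27 days

te_Vendor contracts = (2 + 4·4 + 12)/6 = 30/6 = 5; σ²_Vendor contracts = ((12−2)/6)² = 2.778
te_Permits = (3 + 4·4 + 5)/6 = 24/6 = 4; σ²_Permits = ((5−3)/6)² = 0.111
te_Catering order = (5 + 4·9 + 13)/6 = 54/6 = 9; σ²_Catering order = ((13−5)/6)² = 1.778
te_AV setup = (4 + 4·7 + 10)/6 = 42/6 = 7; σ²_AV setup = ((10−4)/6)² = 1.000
te_Stage build = (12 + 4·13 + 14)/6 = 78/6 = 13; σ²_Stage build = ((14−12)/6)² = 0.111
te_Marketing push = (6 + 4·7 + 14)/6 = 48/6 = 8; σ²_Marketing push = ((14−6)/6)² = 1.778
te_Ticketing = (6 + 4·7 + 14)/6 = 48/6 = 8; σ²_Ticketing = ((14−6)/6)² = 1.778
te_Staff briefing = (1 + 4·7 + 19)/6 = 48/6 = 8; σ²_Staff briefing = ((19−1)/6)² = 9.000
te_Rehearsal = (2 + 4·6 + 16)/6 = 42/6 = 7; σ²_Rehearsal = ((16−2)/6)² = 5.444
te_Signage = (1 + 4·5 + 15)/6 = 36/6 = 6; σ²_Signage = ((15−1)/6)² = 5.444

Forward pass:
ES_Vendor contracts = 0; EF_Vendor contracts = 5
ES_Permits = 0; EF_Permits = 4
ES_Catering order = 0; EF_Catering order = 9
ES_AV setup = max(EF_Vendor contracts=5, EF_Permits=4) = 5; EF_AV setup = 5+7 = 12
ES_Stage build = 4; EF_Stage build = 4+13 = 17
ES_Marketing push = 5; EF_Marketing push = 5+8 = 13
ES_Ticketing = max(EF_Permits=4, EF_Catering order=9) = 9; EF_Ticketing = 9+8 = 17
ES_Staff briefing = max(EF_Catering order=9, EF_AV setup=12) = 12; EF_Staff briefing = 12+8 = 20
ES_Rehearsal = max(EF_Vendor contracts=5, EF_AV setup=12) = 12; EF_Rehearsal = 12+7 = 19
ES_Signage = max(EF_Stage build=17, EF_Marketing push=13, EF_Ticketing=17, EF_Staff briefing=20, EF_Rehearsal=19) = 20; EF_Signage = 20+6 = 26
Expected project duration μ = 26 days. Critical path: Vendor contracts → AV setup → Staff briefing → Signage.

Variance along critical path = 2.778 + 1.000 + 9.000 + 5.444 = 18.222
σ = √18.222 = 4.269 days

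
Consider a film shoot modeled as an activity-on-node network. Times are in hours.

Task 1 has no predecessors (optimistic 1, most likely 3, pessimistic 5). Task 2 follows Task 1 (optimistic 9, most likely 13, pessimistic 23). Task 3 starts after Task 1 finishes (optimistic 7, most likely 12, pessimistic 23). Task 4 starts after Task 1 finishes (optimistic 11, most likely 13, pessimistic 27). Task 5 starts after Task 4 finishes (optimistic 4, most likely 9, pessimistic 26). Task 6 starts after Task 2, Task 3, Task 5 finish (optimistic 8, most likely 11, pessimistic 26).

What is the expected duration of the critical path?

te_Task 1 = (1 + 4·3 + 5)/6 = 18/6 = 3
te_Task 2 = (9 + 4·13 + 23)/6 = 84/6 = 14
te_Task 3 = (7 + 4·12 + 23)/6 = 78/6 = 13
te_Task 4 = (11 + 4·13 + 27)/6 = 90/6 = 15
te_Task 5 = (4 + 4·9 + 26)/6 = 66/6 = 11
te_Task 6 = (8 + 4·11 + 26)/6 = 78/6 = 13

Forward pass:
ES_Task 1 = 0; EF_Task 1 = 3
ES_Task 2 = 3; EF_Task 2 = 3+14 = 17
ES_Task 3 = 3; EF_Task 3 = 3+13 = 16
ES_Task 4 = 3; EF_Task 4 = 3+15 = 18
ES_Task 5 = 18; EF_Task 5 = 18+11 = 29
ES_Task 6 = max(EF_Task 2=17, EF_Task 3=16, EF_Task 5=29) = 29; EF_Task 6 = 29+13 = 42
Expected project duration μ = 42 hours. Critical path: Task 1 → Task 4 → Task 5 → Task 6.

42 hours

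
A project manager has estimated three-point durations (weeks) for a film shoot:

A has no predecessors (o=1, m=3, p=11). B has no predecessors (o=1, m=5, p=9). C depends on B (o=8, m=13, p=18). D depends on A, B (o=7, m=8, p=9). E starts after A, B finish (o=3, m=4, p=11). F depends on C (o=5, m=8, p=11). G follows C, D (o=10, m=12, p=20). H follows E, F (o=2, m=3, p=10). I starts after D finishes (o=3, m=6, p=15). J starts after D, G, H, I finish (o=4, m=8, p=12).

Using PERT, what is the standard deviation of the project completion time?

3.02 weeks

te_A = (1 + 4·3 + 11)/6 = 24/6 = 4; σ²_A = ((11−1)/6)² = 2.778
te_B = (1 + 4·5 + 9)/6 = 30/6 = 5; σ²_B = ((9−1)/6)² = 1.778
te_C = (8 + 4·13 + 18)/6 = 78/6 = 13; σ²_C = ((18−8)/6)² = 2.778
te_D = (7 + 4·8 + 9)/6 = 48/6 = 8; σ²_D = ((9−7)/6)² = 0.111
te_E = (3 + 4·4 + 11)/6 = 30/6 = 5; σ²_E = ((11−3)/6)² = 1.778
te_F = (5 + 4·8 + 11)/6 = 48/6 = 8; σ²_F = ((11−5)/6)² = 1.000
te_G = (10 + 4·12 + 20)/6 = 78/6 = 13; σ²_G = ((20−10)/6)² = 2.778
te_H = (2 + 4·3 + 10)/6 = 24/6 = 4; σ²_H = ((10−2)/6)² = 1.778
te_I = (3 + 4·6 + 15)/6 = 42/6 = 7; σ²_I = ((15−3)/6)² = 4.000
te_J = (4 + 4·8 + 12)/6 = 48/6 = 8; σ²_J = ((12−4)/6)² = 1.778

Forward pass:
ES_A = 0; EF_A = 4
ES_B = 0; EF_B = 5
ES_C = 5; EF_C = 5+13 = 18
ES_D = max(EF_A=4, EF_B=5) = 5; EF_D = 5+8 = 13
ES_E = max(EF_A=4, EF_B=5) = 5; EF_E = 5+5 = 10
ES_F = 18; EF_F = 18+8 = 26
ES_G = max(EF_C=18, EF_D=13) = 18; EF_G = 18+13 = 31
ES_H = max(EF_E=10, EF_F=26) = 26; EF_H = 26+4 = 30
ES_I = 13; EF_I = 13+7 = 20
ES_J = max(EF_D=13, EF_G=31, EF_H=30, EF_I=20) = 31; EF_J = 31+8 = 39
Expected project duration μ = 39 weeks. Critical path: B → C → G → J.

Variance along critical path = 1.778 + 2.778 + 2.778 + 1.778 = 9.111
σ = √9.111 = 3.018 weeks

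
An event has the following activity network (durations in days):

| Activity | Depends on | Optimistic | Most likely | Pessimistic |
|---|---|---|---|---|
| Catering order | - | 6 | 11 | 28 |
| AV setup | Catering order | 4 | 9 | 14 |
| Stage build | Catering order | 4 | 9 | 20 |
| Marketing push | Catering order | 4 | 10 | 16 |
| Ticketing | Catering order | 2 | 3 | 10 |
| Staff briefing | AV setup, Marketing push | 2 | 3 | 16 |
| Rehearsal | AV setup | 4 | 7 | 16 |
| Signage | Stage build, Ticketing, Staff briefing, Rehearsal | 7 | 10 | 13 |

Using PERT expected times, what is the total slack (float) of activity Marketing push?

te_Catering order = (6 + 4·11 + 28)/6 = 78/6 = 13
te_AV setup = (4 + 4·9 + 14)/6 = 54/6 = 9
te_Stage build = (4 + 4·9 + 20)/6 = 60/6 = 10
te_Marketing push = (4 + 4·10 + 16)/6 = 60/6 = 10
te_Ticketing = (2 + 4·3 + 10)/6 = 24/6 = 4
te_Staff briefing = (2 + 4·3 + 16)/6 = 30/6 = 5
te_Rehearsal = (4 + 4·7 + 16)/6 = 48/6 = 8
te_Signage = (7 + 4·10 + 13)/6 = 60/6 = 10

Forward pass:
ES_Catering order = 0; EF_Catering order = 13
ES_AV setup = 13; EF_AV setup = 13+9 = 22
ES_Stage build = 13; EF_Stage build = 13+10 = 23
ES_Marketing push = 13; EF_Marketing push = 13+10 = 23
ES_Ticketing = 13; EF_Ticketing = 13+4 = 17
ES_Staff briefing = max(EF_AV setup=22, EF_Marketing push=23) = 23; EF_Staff briefing = 23+5 = 28
ES_Rehearsal = 22; EF_Rehearsal = 22+8 = 30
ES_Signage = max(EF_Stage build=23, EF_Ticketing=17, EF_Staff briefing=28, EF_Rehearsal=30) = 30; EF_Signage = 30+10 = 40
Expected project duration μ = 40 days. Critical path: Catering order → AV setup → Rehearsal → Signage.

Backward pass:
LF_Signage = 40; LS_Signage = 40−10 = 30
LF_Rehearsal = LS_Signage = 30; LS_Rehearsal = 30−8 = 22
LF_Staff briefing = LS_Signage = 30; LS_Staff briefing = 30−5 = 25
LF_Ticketing = LS_Signage = 30; LS_Ticketing = 30−4 = 26
LF_Marketing push = LS_Staff briefing = 25; LS_Marketing push = 25−10 = 15
LF_Stage build = LS_Signage = 30; LS_Stage build = 30−10 = 20
LF_AV setup = min(LS_Staff briefing=25, LS_Rehearsal=22) = 22; LS_AV setup = 22−9 = 13
LF_Catering order = min(LS_AV setup=13, LS_Stage build=20, LS_Marketing push=15, LS_Ticketing=26) = 13; LS_Catering order = 13−13 = 0
Slack_Marketing push = LS_Marketing push − ES_Marketing push = 15 − 13 = 2

2 days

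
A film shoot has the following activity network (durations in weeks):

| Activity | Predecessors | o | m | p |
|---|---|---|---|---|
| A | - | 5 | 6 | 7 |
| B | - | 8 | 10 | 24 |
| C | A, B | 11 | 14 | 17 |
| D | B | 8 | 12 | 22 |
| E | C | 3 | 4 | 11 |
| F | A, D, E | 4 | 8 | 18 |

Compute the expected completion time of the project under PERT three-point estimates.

te_A = (5 + 4·6 + 7)/6 = 36/6 = 6
te_B = (8 + 4·10 + 24)/6 = 72/6 = 12
te_C = (11 + 4·14 + 17)/6 = 84/6 = 14
te_D = (8 + 4·12 + 22)/6 = 78/6 = 13
te_E = (3 + 4·4 + 11)/6 = 30/6 = 5
te_F = (4 + 4·8 + 18)/6 = 54/6 = 9

Forward pass:
ES_A = 0; EF_A = 6
ES_B = 0; EF_B = 12
ES_C = max(EF_A=6, EF_B=12) = 12; EF_C = 12+14 = 26
ES_D = 12; EF_D = 12+13 = 25
ES_E = 26; EF_E = 26+5 = 31
ES_F = max(EF_A=6, EF_D=25, EF_E=31) = 31; EF_F = 31+9 = 40
Expected project duration μ = 40 weeks. Critical path: B → C → E → F.

40 weeks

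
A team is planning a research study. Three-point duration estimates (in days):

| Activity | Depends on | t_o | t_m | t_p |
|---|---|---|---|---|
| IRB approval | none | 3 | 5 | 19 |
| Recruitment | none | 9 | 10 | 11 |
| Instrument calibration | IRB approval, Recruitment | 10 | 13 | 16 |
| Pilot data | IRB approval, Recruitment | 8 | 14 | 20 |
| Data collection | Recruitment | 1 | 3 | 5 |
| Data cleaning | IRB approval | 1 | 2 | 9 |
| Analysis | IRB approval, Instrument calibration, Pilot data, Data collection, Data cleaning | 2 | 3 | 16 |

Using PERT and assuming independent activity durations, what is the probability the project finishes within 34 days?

0.947

te_IRB approval = (3 + 4·5 + 19)/6 = 42/6 = 7; σ²_IRB approval = ((19−3)/6)² = 7.111
te_Recruitment = (9 + 4·10 + 11)/6 = 60/6 = 10; σ²_Recruitment = ((11−9)/6)² = 0.111
te_Instrument calibration = (10 + 4·13 + 16)/6 = 78/6 = 13; σ²_Instrument calibration = ((16−10)/6)² = 1.000
te_Pilot data = (8 + 4·14 + 20)/6 = 84/6 = 14; σ²_Pilot data = ((20−8)/6)² = 4.000
te_Data collection = (1 + 4·3 + 5)/6 = 18/6 = 3; σ²_Data collection = ((5−1)/6)² = 0.444
te_Data cleaning = (1 + 4·2 + 9)/6 = 18/6 = 3; σ²_Data cleaning = ((9−1)/6)² = 1.778
te_Analysis = (2 + 4·3 + 16)/6 = 30/6 = 5; σ²_Analysis = ((16−2)/6)² = 5.444

Forward pass:
ES_IRB approval = 0; EF_IRB approval = 7
ES_Recruitment = 0; EF_Recruitment = 10
ES_Instrument calibration = max(EF_IRB approval=7, EF_Recruitment=10) = 10; EF_Instrument calibration = 10+13 = 23
ES_Pilot data = max(EF_IRB approval=7, EF_Recruitment=10) = 10; EF_Pilot data = 10+14 = 24
ES_Data collection = 10; EF_Data collection = 10+3 = 13
ES_Data cleaning = 7; EF_Data cleaning = 7+3 = 10
ES_Analysis = max(EF_IRB approval=7, EF_Instrument calibration=23, EF_Pilot data=24, EF_Data collection=13, EF_Data cleaning=10) = 24; EF_Analysis = 24+5 = 29
Expected project duration μ = 29 days. Critical path: Recruitment → Pilot data → Analysis.

Variance along critical path = 0.111 + 4.000 + 5.444 = 9.556; σ = √9.556 = 3.091 days.
Z = (34 − 29) / 3.091 = 1.617
P(T ≤ 34) = Φ(1.617) ≈ 0.947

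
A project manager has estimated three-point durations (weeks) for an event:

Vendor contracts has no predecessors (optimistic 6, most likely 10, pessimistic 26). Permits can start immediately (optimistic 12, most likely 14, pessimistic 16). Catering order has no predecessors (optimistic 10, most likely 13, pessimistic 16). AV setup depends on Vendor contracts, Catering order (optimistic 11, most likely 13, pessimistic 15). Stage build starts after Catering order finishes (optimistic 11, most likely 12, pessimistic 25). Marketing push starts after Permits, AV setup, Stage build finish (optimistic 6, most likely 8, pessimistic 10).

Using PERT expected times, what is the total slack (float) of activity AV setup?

te_Vendor contracts = (6 + 4·10 + 26)/6 = 72/6 = 12
te_Permits = (12 + 4·14 + 16)/6 = 84/6 = 14
te_Catering order = (10 + 4·13 + 16)/6 = 78/6 = 13
te_AV setup = (11 + 4·13 + 15)/6 = 78/6 = 13
te_Stage build = (11 + 4·12 + 25)/6 = 84/6 = 14
te_Marketing push = (6 + 4·8 + 10)/6 = 48/6 = 8

Forward pass:
ES_Vendor contracts = 0; EF_Vendor contracts = 12
ES_Permits = 0; EF_Permits = 14
ES_Catering order = 0; EF_Catering order = 13
ES_AV setup = max(EF_Vendor contracts=12, EF_Catering order=13) = 13; EF_AV setup = 13+13 = 26
ES_Stage build = 13; EF_Stage build = 13+14 = 27
ES_Marketing push = max(EF_Permits=14, EF_AV setup=26, EF_Stage build=27) = 27; EF_Marketing push = 27+8 = 35
Expected project duration μ = 35 weeks. Critical path: Catering order → Stage build → Marketing push.

Backward pass:
LF_Marketing push = 35; LS_Marketing push = 35−8 = 27
LF_Stage build = LS_Marketing push = 27; LS_Stage build = 27−14 = 13
LF_AV setup = LS_Marketing push = 27; LS_AV setup = 27−13 = 14
LF_Catering order = min(LS_AV setup=14, LS_Stage build=13) = 13; LS_Catering order = 13−13 = 0
LF_Permits = LS_Marketing push = 27; LS_Permits = 27−14 = 13
LF_Vendor contracts = LS_AV setup = 14; LS_Vendor contracts = 14−12 = 2
Slack_AV setup = LS_AV setup − ES_AV setup = 14 − 13 = 1

1 weeks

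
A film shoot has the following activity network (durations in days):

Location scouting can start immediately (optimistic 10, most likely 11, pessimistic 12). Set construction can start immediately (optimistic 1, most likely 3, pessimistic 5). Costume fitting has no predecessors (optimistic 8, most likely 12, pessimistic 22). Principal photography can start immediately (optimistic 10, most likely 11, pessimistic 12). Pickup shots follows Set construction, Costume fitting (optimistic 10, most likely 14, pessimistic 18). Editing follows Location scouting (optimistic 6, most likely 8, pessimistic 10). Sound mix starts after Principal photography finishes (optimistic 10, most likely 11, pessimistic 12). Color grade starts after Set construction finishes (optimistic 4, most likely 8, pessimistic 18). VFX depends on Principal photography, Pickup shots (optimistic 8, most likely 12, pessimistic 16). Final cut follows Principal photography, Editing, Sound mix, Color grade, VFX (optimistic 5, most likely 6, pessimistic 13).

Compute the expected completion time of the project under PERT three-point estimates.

46 days

te_Location scouting = (10 + 4·11 + 12)/6 = 66/6 = 11
te_Set construction = (1 + 4·3 + 5)/6 = 18/6 = 3
te_Costume fitting = (8 + 4·12 + 22)/6 = 78/6 = 13
te_Principal photography = (10 + 4·11 + 12)/6 = 66/6 = 11
te_Pickup shots = (10 + 4·14 + 18)/6 = 84/6 = 14
te_Editing = (6 + 4·8 + 10)/6 = 48/6 = 8
te_Sound mix = (10 + 4·11 + 12)/6 = 66/6 = 11
te_Color grade = (4 + 4·8 + 18)/6 = 54/6 = 9
te_VFX = (8 + 4·12 + 16)/6 = 72/6 = 12
te_Final cut = (5 + 4·6 + 13)/6 = 42/6 = 7

Forward pass:
ES_Location scouting = 0; EF_Location scouting = 11
ES_Set construction = 0; EF_Set construction = 3
ES_Costume fitting = 0; EF_Costume fitting = 13
ES_Principal photography = 0; EF_Principal photography = 11
ES_Pickup shots = max(EF_Set construction=3, EF_Costume fitting=13) = 13; EF_Pickup shots = 13+14 = 27
ES_Editing = 11; EF_Editing = 11+8 = 19
ES_Sound mix = 11; EF_Sound mix = 11+11 = 22
ES_Color grade = 3; EF_Color grade = 3+9 = 12
ES_VFX = max(EF_Principal photography=11, EF_Pickup shots=27) = 27; EF_VFX = 27+12 = 39
ES_Final cut = max(EF_Principal photography=11, EF_Editing=19, EF_Sound mix=22, EF_Color grade=12, EF_VFX=39) = 39; EF_Final cut = 39+7 = 46
Expected project duration μ = 46 days. Critical path: Costume fitting → Pickup shots → VFX → Final cut.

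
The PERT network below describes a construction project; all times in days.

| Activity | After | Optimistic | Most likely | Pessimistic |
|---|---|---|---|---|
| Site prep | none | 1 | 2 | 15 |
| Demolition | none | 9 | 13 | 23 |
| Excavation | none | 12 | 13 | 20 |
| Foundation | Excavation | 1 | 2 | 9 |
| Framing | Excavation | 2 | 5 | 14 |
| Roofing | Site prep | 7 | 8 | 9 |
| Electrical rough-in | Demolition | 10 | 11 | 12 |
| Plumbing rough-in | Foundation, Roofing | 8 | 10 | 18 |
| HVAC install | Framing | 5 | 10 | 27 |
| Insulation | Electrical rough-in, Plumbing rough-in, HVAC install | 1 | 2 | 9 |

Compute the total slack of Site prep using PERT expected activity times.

te_Site prep = (1 + 4·2 + 15)/6 = 24/6 = 4
te_Demolition = (9 + 4·13 + 23)/6 = 84/6 = 14
te_Excavation = (12 + 4·13 + 20)/6 = 84/6 = 14
te_Foundation = (1 + 4·2 + 9)/6 = 18/6 = 3
te_Framing = (2 + 4·5 + 14)/6 = 36/6 = 6
te_Roofing = (7 + 4·8 + 9)/6 = 48/6 = 8
te_Electrical rough-in = (10 + 4·11 + 12)/6 = 66/6 = 11
te_Plumbing rough-in = (8 + 4·10 + 18)/6 = 66/6 = 11
te_HVAC install = (5 + 4·10 + 27)/6 = 72/6 = 12
te_Insulation = (1 + 4·2 + 9)/6 = 18/6 = 3

Forward pass:
ES_Site prep = 0; EF_Site prep = 4
ES_Demolition = 0; EF_Demolition = 14
ES_Excavation = 0; EF_Excavation = 14
ES_Foundation = 14; EF_Foundation = 14+3 = 17
ES_Framing = 14; EF_Framing = 14+6 = 20
ES_Roofing = 4; EF_Roofing = 4+8 = 12
ES_Electrical rough-in = 14; EF_Electrical rough-in = 14+11 = 25
ES_Plumbing rough-in = max(EF_Foundation=17, EF_Roofing=12) = 17; EF_Plumbing rough-in = 17+11 = 28
ES_HVAC install = 20; EF_HVAC install = 20+12 = 32
ES_Insulation = max(EF_Electrical rough-in=25, EF_Plumbing rough-in=28, EF_HVAC install=32) = 32; EF_Insulation = 32+3 = 35
Expected project duration μ = 35 days. Critical path: Excavation → Framing → HVAC install → Insulation.

Backward pass:
LF_Insulation = 35; LS_Insulation = 35−3 = 32
LF_HVAC install = LS_Insulation = 32; LS_HVAC install = 32−12 = 20
LF_Plumbing rough-in = LS_Insulation = 32; LS_Plumbing rough-in = 32−11 = 21
LF_Electrical rough-in = LS_Insulation = 32; LS_Electrical rough-in = 32−11 = 21
LF_Roofing = LS_Plumbing rough-in = 21; LS_Roofing = 21−8 = 13
LF_Framing = LS_HVAC install = 20; LS_Framing = 20−6 = 14
LF_Foundation = LS_Plumbing rough-in = 21; LS_Foundation = 21−3 = 18
LF_Excavation = min(LS_Foundation=18, LS_Framing=14) = 14; LS_Excavation = 14−14 = 0
LF_Demolition = LS_Electrical rough-in = 21; LS_Demolition = 21−14 = 7
LF_Site prep = LS_Roofing = 13; LS_Site prep = 13−4 = 9
Slack_Site prep = LS_Site prep − ES_Site prep = 9 − 0 = 9

9 days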